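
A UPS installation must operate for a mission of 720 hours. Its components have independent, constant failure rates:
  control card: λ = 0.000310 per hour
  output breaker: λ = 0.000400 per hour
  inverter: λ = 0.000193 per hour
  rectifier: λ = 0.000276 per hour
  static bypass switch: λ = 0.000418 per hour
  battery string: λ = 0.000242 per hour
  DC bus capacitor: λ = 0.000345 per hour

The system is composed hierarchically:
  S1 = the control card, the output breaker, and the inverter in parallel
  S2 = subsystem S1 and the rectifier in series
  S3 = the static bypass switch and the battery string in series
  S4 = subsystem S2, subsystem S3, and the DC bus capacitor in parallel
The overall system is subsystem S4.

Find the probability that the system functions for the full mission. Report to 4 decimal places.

R(control card) = exp(−0.000310 × 720) = 0.799955
R(output breaker) = exp(−0.000400 × 720) = 0.749762
R(inverter) = exp(−0.000193 × 720) = 0.870263
R(rectifier) = exp(−0.000276 × 720) = 0.819779
R(static bypass switch) = exp(−0.000418 × 720) = 0.740107
R(battery string) = exp(−0.000242 × 720) = 0.840095
R(DC bus capacitor) = exp(−0.000345 × 720) = 0.780048
Parallel (control card, output breaker, and inverter): 1 − (1 − 0.799955)(1 − 0.749762)(1 − 0.870263) = 0.993506
Series ([0.993506] and rectifier): 0.993506 × 0.819779 = 0.814455
Series (static bypass switch and battery string): 0.740107 × 0.840095 = 0.621760
Parallel ([0.814455], [0.621760], and DC bus capacitor): 1 − (1 − 0.814455)(1 − 0.621760)(1 − 0.780048) = 0.9846

0.9846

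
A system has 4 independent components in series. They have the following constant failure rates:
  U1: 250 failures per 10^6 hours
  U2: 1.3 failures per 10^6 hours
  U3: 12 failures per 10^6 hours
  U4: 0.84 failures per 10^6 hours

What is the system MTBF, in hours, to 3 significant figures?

3790

Series of exponential components: λ_sys = Σ λ_i
λ_sys = 0.00025 + 0.0000013 + 0.000012 + 0.00000084 = 2.6414e-04 /h
MTBF = 1 / λ_sys = 3790 h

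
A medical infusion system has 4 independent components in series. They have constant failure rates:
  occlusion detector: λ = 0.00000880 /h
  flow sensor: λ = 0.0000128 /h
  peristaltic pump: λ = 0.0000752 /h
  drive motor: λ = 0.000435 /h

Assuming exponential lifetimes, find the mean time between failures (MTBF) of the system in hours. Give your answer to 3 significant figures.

1880

Series of exponential components: λ_sys = Σ λ_i
λ_sys = 0.00000880 + 0.0000128 + 0.0000752 + 0.000435 = 5.3180e-04 /h
MTBF = 1 / λ_sys = 1880 h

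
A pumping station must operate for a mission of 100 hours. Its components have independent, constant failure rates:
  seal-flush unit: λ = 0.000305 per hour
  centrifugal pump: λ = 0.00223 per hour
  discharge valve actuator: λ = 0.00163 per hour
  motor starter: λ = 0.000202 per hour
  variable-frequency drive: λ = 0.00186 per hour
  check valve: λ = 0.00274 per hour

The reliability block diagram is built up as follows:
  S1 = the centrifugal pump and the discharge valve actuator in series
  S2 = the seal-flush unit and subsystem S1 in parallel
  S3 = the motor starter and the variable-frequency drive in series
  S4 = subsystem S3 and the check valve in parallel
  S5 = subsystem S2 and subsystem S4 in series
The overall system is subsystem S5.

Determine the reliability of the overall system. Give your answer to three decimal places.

R(seal-flush unit) = exp(−0.000305 × 100) = 0.96996
R(centrifugal pump) = exp(−0.00223 × 100) = 0.80011
R(discharge valve actuator) = exp(−0.00163 × 100) = 0.84959
R(motor starter) = exp(−0.000202 × 100) = 0.98000
R(variable-frequency drive) = exp(−0.00186 × 100) = 0.83027
R(check valve) = exp(−0.00274 × 100) = 0.76033
Series (centrifugal pump and discharge valve actuator): 0.80011 × 0.84959 = 0.67977
Parallel (seal-flush unit and [0.67977]): 1 − (1 − 0.96996)(1 − 0.67977) = 0.99038
Series (motor starter and variable-frequency drive): 0.98000 × 0.83027 = 0.81366
Parallel ([0.81366] and check valve): 1 − (1 − 0.81366)(1 − 0.76033) = 0.95534
Series ([0.99038] and [0.95534]): 0.99038 × 0.95534 = 0.946

0.946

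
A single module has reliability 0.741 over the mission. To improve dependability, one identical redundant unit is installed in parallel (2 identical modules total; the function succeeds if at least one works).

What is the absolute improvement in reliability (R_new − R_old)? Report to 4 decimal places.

R_before = 0.741
R_after = 1 − (1 − 0.741)^2 = 0.9329
ΔR = 0.9329 − 0.741 = 0.1919

0.1919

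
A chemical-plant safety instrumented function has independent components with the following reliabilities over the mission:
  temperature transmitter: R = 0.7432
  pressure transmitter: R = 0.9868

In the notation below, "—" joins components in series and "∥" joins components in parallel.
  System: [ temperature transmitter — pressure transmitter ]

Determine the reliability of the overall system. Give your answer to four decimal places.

0.7334

Series (temperature transmitter and pressure transmitter): 0.743200 × 0.986800 = 0.7334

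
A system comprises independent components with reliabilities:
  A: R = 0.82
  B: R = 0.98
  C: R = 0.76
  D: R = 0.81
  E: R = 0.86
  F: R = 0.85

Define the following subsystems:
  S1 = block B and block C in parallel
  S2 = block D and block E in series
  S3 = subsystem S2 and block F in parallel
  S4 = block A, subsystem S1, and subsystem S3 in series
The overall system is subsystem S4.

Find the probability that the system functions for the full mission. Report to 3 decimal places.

Parallel (B and C): 1 − (1 − 0.98000)(1 − 0.76000) = 0.99520
Series (D and E): 0.81000 × 0.86000 = 0.69660
Parallel ([0.69660] and F): 1 − (1 − 0.69660)(1 − 0.85000) = 0.95449
Series (A, [0.99520], and [0.95449]): 0.82000 × 0.99520 × 0.95449 = 0.779

0.779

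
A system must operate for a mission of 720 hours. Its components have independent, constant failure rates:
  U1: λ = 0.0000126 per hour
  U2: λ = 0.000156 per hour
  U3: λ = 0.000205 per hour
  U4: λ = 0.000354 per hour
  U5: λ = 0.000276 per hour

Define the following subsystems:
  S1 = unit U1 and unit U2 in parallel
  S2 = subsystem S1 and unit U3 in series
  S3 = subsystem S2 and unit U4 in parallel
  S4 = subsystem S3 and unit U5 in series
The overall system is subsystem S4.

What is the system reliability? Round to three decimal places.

R(U1) = exp(−0.0000126 × 720) = 0.99097
R(U2) = exp(−0.000156 × 720) = 0.89376
R(U3) = exp(−0.000205 × 720) = 0.86278
R(U4) = exp(−0.000354 × 720) = 0.77501
R(U5) = exp(−0.000276 × 720) = 0.81978
Parallel (U1 and U2): 1 − (1 − 0.99097)(1 − 0.89376) = 0.99904
Series ([0.99904] and U3): 0.99904 × 0.86278 = 0.86195
Parallel ([0.86195] and U4): 1 − (1 − 0.86195)(1 − 0.77501) = 0.96894
Series ([0.96894] and U5): 0.96894 × 0.81978 = 0.794

0.794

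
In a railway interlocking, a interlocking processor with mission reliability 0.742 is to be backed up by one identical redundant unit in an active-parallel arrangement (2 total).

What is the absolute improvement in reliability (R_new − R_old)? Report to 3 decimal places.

R_before = 0.742
R_after = 1 − (1 − 0.742)^2 = 0.933
ΔR = 0.933 − 0.742 = 0.191

0.191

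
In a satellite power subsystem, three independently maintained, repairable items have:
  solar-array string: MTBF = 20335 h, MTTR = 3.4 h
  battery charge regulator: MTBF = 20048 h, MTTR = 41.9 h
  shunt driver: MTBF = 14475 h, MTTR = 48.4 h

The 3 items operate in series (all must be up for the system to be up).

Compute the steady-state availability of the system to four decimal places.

A(solar-array string) = MTBF/(MTBF+MTTR) = 20335/(20335+3.4) = 0.999833
A(battery charge regulator) = MTBF/(MTBF+MTTR) = 20048/(20048+41.9) = 0.997914
A(shunt driver) = MTBF/(MTBF+MTTR) = 14475/(14475+48.4) = 0.996667
Series availability: 0.999833 × 0.997914 × 0.996667 = 0.9944

0.9944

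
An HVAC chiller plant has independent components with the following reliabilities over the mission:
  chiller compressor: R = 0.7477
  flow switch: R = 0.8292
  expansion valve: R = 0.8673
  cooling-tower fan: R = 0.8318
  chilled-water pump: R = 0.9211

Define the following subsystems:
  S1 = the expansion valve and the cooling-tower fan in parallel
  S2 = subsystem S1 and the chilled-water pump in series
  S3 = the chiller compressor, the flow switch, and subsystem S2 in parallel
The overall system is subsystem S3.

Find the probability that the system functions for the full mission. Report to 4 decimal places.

0.9957

Parallel (expansion valve and cooling-tower fan): 1 − (1 − 0.867300)(1 − 0.831800) = 0.977680
Series ([0.977680] and chilled-water pump): 0.977680 × 0.921100 = 0.900541
Parallel (chiller compressor, flow switch, and [0.900541]): 1 − (1 − 0.747700)(1 − 0.829200)(1 − 0.900541) = 0.9957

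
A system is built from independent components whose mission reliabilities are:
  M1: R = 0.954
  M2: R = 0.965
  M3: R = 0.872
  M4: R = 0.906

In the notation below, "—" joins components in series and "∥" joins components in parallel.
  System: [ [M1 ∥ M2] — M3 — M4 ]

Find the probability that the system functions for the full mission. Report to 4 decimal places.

Parallel (M1 and M2): 1 − (1 − 0.954000)(1 − 0.965000) = 0.998390
Series ([0.998390], M3, and M4): 0.998390 × 0.872000 × 0.906000 = 0.7888

0.7888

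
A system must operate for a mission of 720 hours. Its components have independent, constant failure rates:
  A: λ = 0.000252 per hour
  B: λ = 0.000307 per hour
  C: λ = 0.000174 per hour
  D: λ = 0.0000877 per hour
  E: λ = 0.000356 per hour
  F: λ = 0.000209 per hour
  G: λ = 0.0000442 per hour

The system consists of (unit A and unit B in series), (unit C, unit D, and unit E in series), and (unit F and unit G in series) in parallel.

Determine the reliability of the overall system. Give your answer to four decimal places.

0.9802

R(A) = exp(−0.000252 × 720) = 0.834068
R(B) = exp(−0.000307 × 720) = 0.801685
R(C) = exp(−0.000174 × 720) = 0.882250
R(D) = exp(−0.0000877 × 720) = 0.938808
R(E) = exp(−0.000356 × 720) = 0.773894
R(F) = exp(−0.000209 × 720) = 0.860295
R(G) = exp(−0.0000442 × 720) = 0.968677
Series (A and B): 0.834068 × 0.801685 = 0.668660
Series (C, D, and E): 0.882250 × 0.938808 × 0.773894 = 0.640988
Series (F and G): 0.860295 × 0.968677 = 0.833348
Parallel ([0.668660], [0.640988], and [0.833348]): 1 − (1 − 0.668660)(1 − 0.640988)(1 − 0.833348) = 0.9802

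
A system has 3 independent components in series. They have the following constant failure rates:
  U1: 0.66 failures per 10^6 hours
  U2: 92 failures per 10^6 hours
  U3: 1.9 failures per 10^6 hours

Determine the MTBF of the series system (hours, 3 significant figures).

Series of exponential components: λ_sys = Σ λ_i
λ_sys = 0.00000066 + 0.000092 + 0.0000019 = 9.4560e-05 /h
MTBF = 1 / λ_sys = 10600 h

10600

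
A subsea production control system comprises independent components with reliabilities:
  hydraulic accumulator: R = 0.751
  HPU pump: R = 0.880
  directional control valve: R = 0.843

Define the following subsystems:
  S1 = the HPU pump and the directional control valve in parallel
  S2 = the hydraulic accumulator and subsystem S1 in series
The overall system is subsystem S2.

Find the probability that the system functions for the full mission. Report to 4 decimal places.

Parallel (HPU pump and directional control valve): 1 − (1 − 0.880000)(1 − 0.843000) = 0.981160
Series (hydraulic accumulator and [0.981160]): 0.751000 × 0.981160 = 0.7369

0.7369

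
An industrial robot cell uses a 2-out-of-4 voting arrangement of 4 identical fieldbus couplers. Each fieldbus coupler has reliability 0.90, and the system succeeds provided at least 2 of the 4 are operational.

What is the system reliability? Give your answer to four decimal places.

0.9963

R = Σ_{i=2}^{4} C(4,i) p^i (1−p)^{4−i} with p = 0.90
C(4,2)·0.90^2·0.10^2 = 0.048600
C(4,3)·0.90^3·0.10^1 = 0.291600
C(4,4)·0.90^4·0.10^0 = 0.656100
Sum = 0.9963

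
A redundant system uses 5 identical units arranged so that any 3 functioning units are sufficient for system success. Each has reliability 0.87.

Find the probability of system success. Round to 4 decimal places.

R = Σ_{i=3}^{5} C(5,i) p^i (1−p)^{5−i} with p = 0.87
C(5,3)·0.87^3·0.13^2 = 0.111287
C(5,4)·0.87^4·0.13^1 = 0.372383
C(5,5)·0.87^5·0.13^0 = 0.498421
Sum = 0.9821

0.9821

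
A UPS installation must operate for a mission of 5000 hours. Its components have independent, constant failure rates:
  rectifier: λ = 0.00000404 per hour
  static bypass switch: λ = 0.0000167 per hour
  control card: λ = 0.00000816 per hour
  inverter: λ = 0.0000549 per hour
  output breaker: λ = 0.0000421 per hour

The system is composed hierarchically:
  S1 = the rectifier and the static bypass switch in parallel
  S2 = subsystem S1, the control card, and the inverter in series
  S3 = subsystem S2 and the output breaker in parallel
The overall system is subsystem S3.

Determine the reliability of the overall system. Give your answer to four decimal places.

R(rectifier) = exp(−0.00000404 × 5000) = 0.980003
R(static bypass switch) = exp(−0.0000167 × 5000) = 0.919891
R(control card) = exp(−0.00000816 × 5000) = 0.960021
R(inverter) = exp(−0.0000549 × 5000) = 0.759952
R(output breaker) = exp(−0.0000421 × 5000) = 0.810179
Parallel (rectifier and static bypass switch): 1 − (1 − 0.980003)(1 − 0.919891) = 0.998398
Series ([0.998398], control card, and inverter): 0.998398 × 0.960021 × 0.759952 = 0.728401
Parallel ([0.728401] and output breaker): 1 − (1 − 0.728401)(1 − 0.810179) = 0.9484

0.9484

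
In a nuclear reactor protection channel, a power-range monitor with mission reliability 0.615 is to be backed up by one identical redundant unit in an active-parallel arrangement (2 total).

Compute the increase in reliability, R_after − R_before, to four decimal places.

R_before = 0.615
R_after = 1 − (1 − 0.615)^2 = 0.8518
ΔR = 0.8518 − 0.615 = 0.2368

0.2368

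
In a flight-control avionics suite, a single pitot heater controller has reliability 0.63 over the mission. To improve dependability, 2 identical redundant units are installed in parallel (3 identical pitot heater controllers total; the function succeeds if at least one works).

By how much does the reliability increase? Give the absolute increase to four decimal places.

0.3193

R_before = 0.63
R_after = 1 − (1 − 0.63)^3 = 0.9493
ΔR = 0.9493 − 0.63 = 0.3193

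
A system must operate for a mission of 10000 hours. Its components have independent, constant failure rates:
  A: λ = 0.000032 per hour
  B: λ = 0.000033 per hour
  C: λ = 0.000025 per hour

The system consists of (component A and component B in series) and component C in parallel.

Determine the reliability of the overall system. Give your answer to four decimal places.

0.8943

R(A) = exp(−0.000032 × 10000) = 0.726149
R(B) = exp(−0.000033 × 10000) = 0.718924
R(C) = exp(−0.000025 × 10000) = 0.778801
Series (A and B): 0.726149 × 0.718924 = 0.522046
Parallel ([0.522046] and C): 1 − (1 − 0.522046)(1 − 0.778801) = 0.8943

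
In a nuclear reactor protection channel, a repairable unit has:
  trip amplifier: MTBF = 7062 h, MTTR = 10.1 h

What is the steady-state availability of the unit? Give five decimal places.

0.99857

A(trip amplifier) = MTBF/(MTBF+MTTR) = 7062/(7062+10.1) = 0.99857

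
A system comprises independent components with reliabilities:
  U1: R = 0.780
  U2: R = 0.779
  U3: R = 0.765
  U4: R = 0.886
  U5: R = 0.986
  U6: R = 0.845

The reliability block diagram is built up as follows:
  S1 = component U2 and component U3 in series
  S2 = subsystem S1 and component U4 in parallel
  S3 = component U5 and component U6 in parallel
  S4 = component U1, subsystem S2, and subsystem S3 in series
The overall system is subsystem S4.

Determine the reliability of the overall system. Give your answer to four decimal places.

0.7425

Series (U2 and U3): 0.779000 × 0.765000 = 0.595935
Parallel ([0.595935] and U4): 1 − (1 − 0.595935)(1 − 0.886000) = 0.953937
Parallel (U5 and U6): 1 − (1 − 0.986000)(1 − 0.845000) = 0.997830
Series (U1, [0.953937], and [0.997830]): 0.780000 × 0.953937 × 0.997830 = 0.7425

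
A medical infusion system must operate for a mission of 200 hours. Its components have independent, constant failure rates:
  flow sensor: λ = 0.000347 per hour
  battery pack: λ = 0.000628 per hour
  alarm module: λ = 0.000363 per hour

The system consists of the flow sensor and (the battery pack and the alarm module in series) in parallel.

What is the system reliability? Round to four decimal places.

0.9879

R(flow sensor) = exp(−0.000347 × 200) = 0.932953
R(battery pack) = exp(−0.000628 × 200) = 0.881968
R(alarm module) = exp(−0.000363 × 200) = 0.929973
Series (battery pack and alarm module): 0.881968 × 0.929973 = 0.820206
Parallel (flow sensor and [0.820206]): 1 − (1 − 0.932953)(1 − 0.820206) = 0.9879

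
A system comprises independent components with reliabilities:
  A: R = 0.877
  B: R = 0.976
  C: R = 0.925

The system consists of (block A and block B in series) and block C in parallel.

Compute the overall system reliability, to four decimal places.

Series (A and B): 0.877000 × 0.976000 = 0.855952
Parallel ([0.855952] and C): 1 − (1 − 0.855952)(1 − 0.925000) = 0.9892

0.9892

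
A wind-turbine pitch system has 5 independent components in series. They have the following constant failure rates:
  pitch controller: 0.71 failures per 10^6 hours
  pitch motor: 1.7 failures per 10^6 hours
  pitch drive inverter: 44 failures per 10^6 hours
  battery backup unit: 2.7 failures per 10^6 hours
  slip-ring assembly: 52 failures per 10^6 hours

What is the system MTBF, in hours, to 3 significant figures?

Series of exponential components: λ_sys = Σ λ_i
λ_sys = 0.00000071 + 0.0000017 + 0.000044 + 0.0000027 + 0.000052 = 1.0111e-04 /h
MTBF = 1 / λ_sys = 9890 h

9890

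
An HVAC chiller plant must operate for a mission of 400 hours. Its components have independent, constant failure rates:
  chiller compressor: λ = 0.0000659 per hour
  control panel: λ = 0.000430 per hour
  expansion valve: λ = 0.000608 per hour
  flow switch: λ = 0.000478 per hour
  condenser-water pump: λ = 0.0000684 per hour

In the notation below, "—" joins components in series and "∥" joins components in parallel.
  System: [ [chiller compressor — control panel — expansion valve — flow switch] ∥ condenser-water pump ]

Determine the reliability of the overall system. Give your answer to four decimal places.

R(chiller compressor) = exp(−0.0000659 × 400) = 0.973984
R(control panel) = exp(−0.000430 × 400) = 0.841979
R(expansion valve) = exp(−0.000608 × 400) = 0.784115
R(flow switch) = exp(−0.000478 × 400) = 0.825967
R(condenser-water pump) = exp(−0.0000684 × 400) = 0.973011
Series (chiller compressor, control panel, expansion valve, and flow switch): 0.973984 × 0.841979 × 0.784115 × 0.825967 = 0.531124
Parallel ([0.531124] and condenser-water pump): 1 − (1 − 0.531124)(1 − 0.973011) = 0.9873

0.9873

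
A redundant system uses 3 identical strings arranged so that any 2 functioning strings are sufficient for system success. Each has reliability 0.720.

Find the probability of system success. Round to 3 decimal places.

0.809

R = Σ_{i=2}^{3} C(3,i) p^i (1−p)^{3−i} with p = 0.720
C(3,2)·0.720^2·0.280^1 = 0.43546
C(3,3)·0.720^3·0.280^0 = 0.37325
Sum = 0.809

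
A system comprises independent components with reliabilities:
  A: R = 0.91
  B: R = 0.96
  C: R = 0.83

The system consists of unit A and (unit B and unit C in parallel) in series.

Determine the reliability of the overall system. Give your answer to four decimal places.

Parallel (B and C): 1 − (1 − 0.960000)(1 − 0.830000) = 0.993200
Series (A and [0.993200]): 0.910000 × 0.993200 = 0.9038

0.9038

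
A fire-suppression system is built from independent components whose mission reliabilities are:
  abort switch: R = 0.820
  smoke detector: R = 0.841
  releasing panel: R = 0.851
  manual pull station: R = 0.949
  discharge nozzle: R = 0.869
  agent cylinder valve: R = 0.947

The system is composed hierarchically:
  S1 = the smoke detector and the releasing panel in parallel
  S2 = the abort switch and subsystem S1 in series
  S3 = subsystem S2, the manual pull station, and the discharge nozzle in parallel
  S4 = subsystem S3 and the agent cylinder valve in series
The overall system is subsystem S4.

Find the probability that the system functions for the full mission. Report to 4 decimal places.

0.9457

Parallel (smoke detector and releasing panel): 1 − (1 − 0.841000)(1 − 0.851000) = 0.976309
Series (abort switch and [0.976309]): 0.820000 × 0.976309 = 0.800573
Parallel ([0.800573], manual pull station, and discharge nozzle): 1 − (1 − 0.800573)(1 − 0.949000)(1 − 0.869000) = 0.998668
Series ([0.998668] and agent cylinder valve): 0.998668 × 0.947000 = 0.9457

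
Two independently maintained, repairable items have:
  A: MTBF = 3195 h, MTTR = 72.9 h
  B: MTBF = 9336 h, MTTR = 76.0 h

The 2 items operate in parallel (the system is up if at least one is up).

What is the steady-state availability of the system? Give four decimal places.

A(A) = MTBF/(MTBF+MTTR) = 3195/(3195+72.9) = 0.977692
A(B) = MTBF/(MTBF+MTTR) = 9336/(9336+76.0) = 0.991925
Parallel availability: 1 − (1 − 0.977692)(1 − 0.991925) = 0.9998

0.9998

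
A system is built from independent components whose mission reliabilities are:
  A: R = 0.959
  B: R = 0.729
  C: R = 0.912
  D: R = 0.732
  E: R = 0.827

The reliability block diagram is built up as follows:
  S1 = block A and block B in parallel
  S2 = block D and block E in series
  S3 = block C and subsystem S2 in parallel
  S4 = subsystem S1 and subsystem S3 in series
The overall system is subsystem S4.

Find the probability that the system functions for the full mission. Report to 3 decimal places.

0.955

Parallel (A and B): 1 − (1 − 0.95900)(1 − 0.72900) = 0.98889
Series (D and E): 0.73200 × 0.82700 = 0.60536
Parallel (C and [0.60536]): 1 − (1 − 0.91200)(1 − 0.60536) = 0.96527
Series ([0.98889] and [0.96527]): 0.98889 × 0.96527 = 0.955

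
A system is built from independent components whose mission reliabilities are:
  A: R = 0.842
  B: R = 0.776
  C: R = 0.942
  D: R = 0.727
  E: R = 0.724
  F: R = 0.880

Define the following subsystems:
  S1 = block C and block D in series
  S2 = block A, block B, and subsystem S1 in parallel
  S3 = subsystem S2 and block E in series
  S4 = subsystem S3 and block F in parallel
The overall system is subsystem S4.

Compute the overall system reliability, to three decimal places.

Series (C and D): 0.94200 × 0.72700 = 0.68483
Parallel (A, B, and [0.68483]): 1 − (1 − 0.84200)(1 − 0.77600)(1 − 0.68483) = 0.98885
Series ([0.98885] and E): 0.98885 × 0.72400 = 0.71593
Parallel ([0.71593] and F): 1 − (1 − 0.71593)(1 − 0.88000) = 0.966

0.966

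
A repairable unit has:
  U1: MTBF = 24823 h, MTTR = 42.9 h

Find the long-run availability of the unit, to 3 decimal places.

A(U1) = MTBF/(MTBF+MTTR) = 24823/(24823+42.9) = 0.998

0.998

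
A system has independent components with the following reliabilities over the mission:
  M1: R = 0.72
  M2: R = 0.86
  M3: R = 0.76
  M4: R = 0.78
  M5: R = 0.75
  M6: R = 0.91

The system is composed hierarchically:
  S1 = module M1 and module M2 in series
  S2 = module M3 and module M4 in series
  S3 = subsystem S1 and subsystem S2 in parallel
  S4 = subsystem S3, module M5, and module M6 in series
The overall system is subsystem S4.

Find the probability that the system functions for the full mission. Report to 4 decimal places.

Series (M1 and M2): 0.720000 × 0.860000 = 0.619200
Series (M3 and M4): 0.760000 × 0.780000 = 0.592800
Parallel ([0.619200] and [0.592800]): 1 − (1 − 0.619200)(1 − 0.592800) = 0.844938
Series ([0.844938], M5, and M6): 0.844938 × 0.750000 × 0.910000 = 0.5767

0.5767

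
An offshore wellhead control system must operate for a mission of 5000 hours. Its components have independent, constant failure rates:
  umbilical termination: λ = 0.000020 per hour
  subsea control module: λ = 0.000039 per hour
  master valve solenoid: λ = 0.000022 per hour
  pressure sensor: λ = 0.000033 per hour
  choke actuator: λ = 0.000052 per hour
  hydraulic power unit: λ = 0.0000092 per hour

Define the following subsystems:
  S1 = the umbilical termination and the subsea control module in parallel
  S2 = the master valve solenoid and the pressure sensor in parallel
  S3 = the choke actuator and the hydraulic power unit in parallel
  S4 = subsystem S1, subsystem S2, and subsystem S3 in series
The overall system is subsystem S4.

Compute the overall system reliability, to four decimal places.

R(umbilical termination) = exp(−0.000020 × 5000) = 0.904837
R(subsea control module) = exp(−0.000039 × 5000) = 0.822835
R(master valve solenoid) = exp(−0.000022 × 5000) = 0.895834
R(pressure sensor) = exp(−0.000033 × 5000) = 0.847894
R(choke actuator) = exp(−0.000052 × 5000) = 0.771052
R(hydraulic power unit) = exp(−0.0000092 × 5000) = 0.955042
Parallel (umbilical termination and subsea control module): 1 − (1 − 0.904837)(1 − 0.822835) = 0.983140
Parallel (master valve solenoid and pressure sensor): 1 − (1 − 0.895834)(1 − 0.847894) = 0.984156
Parallel (choke actuator and hydraulic power unit): 1 − (1 − 0.771052)(1 − 0.955042) = 0.989707
Series ([0.983140], [0.984156], and [0.989707]): 0.983140 × 0.984156 × 0.989707 = 0.9576

0.9576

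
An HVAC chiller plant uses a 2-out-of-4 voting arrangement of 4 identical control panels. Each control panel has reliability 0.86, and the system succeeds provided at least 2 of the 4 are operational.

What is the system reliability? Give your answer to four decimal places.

0.9902

R = Σ_{i=2}^{4} C(4,i) p^i (1−p)^{4−i} with p = 0.86
C(4,2)·0.86^2·0.14^2 = 0.086977
C(4,3)·0.86^3·0.14^1 = 0.356191
C(4,4)·0.86^4·0.14^0 = 0.547008
Sum = 0.9902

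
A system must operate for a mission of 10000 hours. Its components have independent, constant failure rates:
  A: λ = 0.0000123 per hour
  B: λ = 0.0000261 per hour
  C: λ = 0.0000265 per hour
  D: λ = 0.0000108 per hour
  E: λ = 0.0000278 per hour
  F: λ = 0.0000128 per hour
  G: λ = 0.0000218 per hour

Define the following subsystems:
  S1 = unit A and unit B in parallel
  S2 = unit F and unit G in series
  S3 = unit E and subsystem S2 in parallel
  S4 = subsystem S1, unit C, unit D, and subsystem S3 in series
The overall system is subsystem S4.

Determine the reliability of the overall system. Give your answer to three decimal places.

0.623

R(A) = exp(−0.0000123 × 10000) = 0.88426
R(B) = exp(−0.0000261 × 10000) = 0.77028
R(C) = exp(−0.0000265 × 10000) = 0.76721
R(D) = exp(−0.0000108 × 10000) = 0.89763
R(E) = exp(−0.0000278 × 10000) = 0.75730
R(F) = exp(−0.0000128 × 10000) = 0.87985
R(G) = exp(−0.0000218 × 10000) = 0.80413
Parallel (A and B): 1 − (1 − 0.88426)(1 − 0.77028) = 0.97341
Series (F and G): 0.87985 × 0.80413 = 0.70751
Parallel (E and [0.70751]): 1 − (1 − 0.75730)(1 − 0.70751) = 0.92901
Series ([0.97341], C, D, and [0.92901]): 0.97341 × 0.76721 × 0.89763 × 0.92901 = 0.623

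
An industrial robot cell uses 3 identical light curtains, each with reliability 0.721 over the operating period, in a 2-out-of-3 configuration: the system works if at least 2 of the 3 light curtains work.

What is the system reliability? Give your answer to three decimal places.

R = Σ_{i=2}^{3} C(3,i) p^i (1−p)^{3−i} with p = 0.721
C(3,2)·0.721^2·0.279^1 = 0.43511
C(3,3)·0.721^3·0.279^0 = 0.37481
Sum = 0.810

0.810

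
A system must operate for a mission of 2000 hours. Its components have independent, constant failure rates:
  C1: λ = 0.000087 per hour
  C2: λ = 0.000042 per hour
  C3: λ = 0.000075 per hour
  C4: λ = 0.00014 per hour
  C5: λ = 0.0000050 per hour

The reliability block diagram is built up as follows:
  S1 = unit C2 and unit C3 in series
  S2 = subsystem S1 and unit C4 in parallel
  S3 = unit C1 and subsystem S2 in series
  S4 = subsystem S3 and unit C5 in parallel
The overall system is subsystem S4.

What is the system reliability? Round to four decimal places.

R(C1) = exp(−0.000087 × 2000) = 0.840297
R(C2) = exp(−0.000042 × 2000) = 0.919431
R(C3) = exp(−0.000075 × 2000) = 0.860708
R(C4) = exp(−0.00014 × 2000) = 0.755784
R(C5) = exp(−0.0000050 × 2000) = 0.990050
Series (C2 and C3): 0.919431 × 0.860708 = 0.791362
Parallel ([0.791362] and C4): 1 − (1 − 0.791362)(1 − 0.755784) = 0.949047
Series (C1 and [0.949047]): 0.840297 × 0.949047 = 0.797481
Parallel ([0.797481] and C5): 1 − (1 − 0.797481)(1 − 0.990050) = 0.9980

0.9980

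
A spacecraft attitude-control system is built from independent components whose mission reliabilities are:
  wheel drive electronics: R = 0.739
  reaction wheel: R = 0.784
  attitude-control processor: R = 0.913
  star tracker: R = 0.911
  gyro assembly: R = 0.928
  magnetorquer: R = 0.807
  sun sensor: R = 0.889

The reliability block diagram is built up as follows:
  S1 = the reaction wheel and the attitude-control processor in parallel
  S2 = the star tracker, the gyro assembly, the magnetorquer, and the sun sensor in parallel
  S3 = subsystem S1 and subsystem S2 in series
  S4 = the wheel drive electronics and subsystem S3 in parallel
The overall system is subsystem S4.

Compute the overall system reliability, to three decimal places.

Parallel (reaction wheel and attitude-control processor): 1 − (1 − 0.78400)(1 − 0.91300) = 0.98121
Parallel (star tracker, gyro assembly, magnetorquer, and sun sensor): 1 − (1 − 0.91100)(1 − 0.92800)(1 − 0.80700)(1 − 0.88900) = 0.99986
Series ([0.98121] and [0.99986]): 0.98121 × 0.99986 = 0.98107
Parallel (wheel drive electronics and [0.98107]): 1 − (1 − 0.73900)(1 − 0.98107) = 0.995

0.995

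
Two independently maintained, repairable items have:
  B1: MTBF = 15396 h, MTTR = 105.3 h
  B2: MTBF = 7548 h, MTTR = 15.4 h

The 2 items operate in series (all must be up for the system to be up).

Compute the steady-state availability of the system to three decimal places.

0.991

A(B1) = MTBF/(MTBF+MTTR) = 15396/(15396+105.3) = 0.993207
A(B2) = MTBF/(MTBF+MTTR) = 7548/(7548+15.4) = 0.997964
Series availability: 0.993207 × 0.997964 = 0.991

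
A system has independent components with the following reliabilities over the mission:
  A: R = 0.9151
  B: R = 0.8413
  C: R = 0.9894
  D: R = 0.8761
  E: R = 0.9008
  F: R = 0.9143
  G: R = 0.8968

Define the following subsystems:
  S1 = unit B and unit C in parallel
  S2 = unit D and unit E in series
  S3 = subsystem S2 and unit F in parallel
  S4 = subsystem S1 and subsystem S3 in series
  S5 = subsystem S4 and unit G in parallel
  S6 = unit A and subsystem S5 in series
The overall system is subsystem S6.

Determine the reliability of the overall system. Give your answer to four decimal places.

0.9132

Parallel (B and C): 1 − (1 − 0.841300)(1 − 0.989400) = 0.998318
Series (D and E): 0.876100 × 0.900800 = 0.789191
Parallel ([0.789191] and F): 1 − (1 − 0.789191)(1 − 0.914300) = 0.981934
Series ([0.998318] and [0.981934]): 0.998318 × 0.981934 = 0.980282
Parallel ([0.980282] and G): 1 − (1 − 0.980282)(1 − 0.896800) = 0.997965
Series (A and [0.997965]): 0.915100 × 0.997965 = 0.9132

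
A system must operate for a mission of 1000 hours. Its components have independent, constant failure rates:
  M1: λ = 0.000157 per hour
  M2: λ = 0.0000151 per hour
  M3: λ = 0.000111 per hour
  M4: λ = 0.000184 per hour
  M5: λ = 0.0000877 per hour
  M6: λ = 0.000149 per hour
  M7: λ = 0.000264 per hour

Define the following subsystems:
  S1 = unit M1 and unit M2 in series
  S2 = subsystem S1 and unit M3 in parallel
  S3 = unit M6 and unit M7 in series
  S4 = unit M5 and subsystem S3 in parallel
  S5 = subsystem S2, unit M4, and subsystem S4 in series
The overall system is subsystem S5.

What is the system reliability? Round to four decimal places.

0.7949

R(M1) = exp(−0.000157 × 1000) = 0.854704
R(M2) = exp(−0.0000151 × 1000) = 0.985013
R(M3) = exp(−0.000111 × 1000) = 0.894939
R(M4) = exp(−0.000184 × 1000) = 0.831936
R(M5) = exp(−0.0000877 × 1000) = 0.916036
R(M6) = exp(−0.000149 × 1000) = 0.861569
R(M7) = exp(−0.000264 × 1000) = 0.767974
Series (M1 and M2): 0.854704 × 0.985013 = 0.841895
Parallel ([0.841895] and M3): 1 − (1 − 0.841895)(1 − 0.894939) = 0.983389
Series (M6 and M7): 0.861569 × 0.767974 = 0.661663
Parallel (M5 and [0.661663]): 1 − (1 − 0.916036)(1 − 0.661663) = 0.971592
Series ([0.983389], M4, and [0.971592]): 0.983389 × 0.831936 × 0.971592 = 0.7949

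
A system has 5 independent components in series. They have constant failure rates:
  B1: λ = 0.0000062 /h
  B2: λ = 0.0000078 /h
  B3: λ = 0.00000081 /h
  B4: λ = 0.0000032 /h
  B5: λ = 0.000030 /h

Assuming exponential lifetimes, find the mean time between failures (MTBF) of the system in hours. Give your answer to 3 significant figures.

Series of exponential components: λ_sys = Σ λ_i
λ_sys = 0.0000062 + 0.0000078 + 0.00000081 + 0.0000032 + 0.000030 = 4.8010e-05 /h
MTBF = 1 / λ_sys = 20800 h

20800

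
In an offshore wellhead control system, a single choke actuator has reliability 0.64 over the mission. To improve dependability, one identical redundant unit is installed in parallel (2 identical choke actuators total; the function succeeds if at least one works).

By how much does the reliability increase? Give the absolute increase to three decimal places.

R_before = 0.64
R_after = 1 − (1 − 0.64)^2 = 0.870
ΔR = 0.870 − 0.64 = 0.230

0.230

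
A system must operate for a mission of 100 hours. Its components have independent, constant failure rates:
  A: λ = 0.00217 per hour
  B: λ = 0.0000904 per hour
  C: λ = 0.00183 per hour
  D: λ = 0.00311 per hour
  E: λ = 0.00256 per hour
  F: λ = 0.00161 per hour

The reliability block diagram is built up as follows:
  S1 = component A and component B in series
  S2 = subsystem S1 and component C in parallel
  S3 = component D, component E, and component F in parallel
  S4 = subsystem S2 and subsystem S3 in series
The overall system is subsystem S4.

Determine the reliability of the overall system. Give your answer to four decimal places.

R(A) = exp(−0.00217 × 100) = 0.804930
R(B) = exp(−0.0000904 × 100) = 0.991001
R(C) = exp(−0.00183 × 100) = 0.832768
R(D) = exp(−0.00311 × 100) = 0.732714
R(E) = exp(−0.00256 × 100) = 0.774142
R(F) = exp(−0.00161 × 100) = 0.851292
Series (A and B): 0.804930 × 0.991001 = 0.797686
Parallel ([0.797686] and C): 1 − (1 − 0.797686)(1 − 0.832768) = 0.966167
Parallel (D, E, and F): 1 − (1 − 0.732714)(1 − 0.774142)(1 − 0.851292) = 0.991023
Series ([0.966167] and [0.991023]): 0.966167 × 0.991023 = 0.9575

0.9575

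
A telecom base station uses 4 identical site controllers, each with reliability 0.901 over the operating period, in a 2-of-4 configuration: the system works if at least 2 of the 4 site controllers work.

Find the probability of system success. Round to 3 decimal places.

0.996

R = Σ_{i=2}^{4} C(4,i) p^i (1−p)^{4−i} with p = 0.901
C(4,2)·0.901^2·0.099^2 = 0.04774
C(4,3)·0.901^3·0.099^1 = 0.28965
C(4,4)·0.901^4·0.099^0 = 0.65902
Sum = 0.996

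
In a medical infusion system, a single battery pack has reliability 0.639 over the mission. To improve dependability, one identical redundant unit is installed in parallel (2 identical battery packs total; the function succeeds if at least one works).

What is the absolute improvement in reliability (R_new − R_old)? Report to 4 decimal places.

0.2307

R_before = 0.639
R_after = 1 − (1 − 0.639)^2 = 0.8697
ΔR = 0.8697 − 0.639 = 0.2307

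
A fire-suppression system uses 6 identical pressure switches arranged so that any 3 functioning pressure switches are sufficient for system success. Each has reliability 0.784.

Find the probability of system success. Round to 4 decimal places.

0.9776

R = Σ_{i=3}^{6} C(6,i) p^i (1−p)^{6−i} with p = 0.784
C(6,3)·0.784^3·0.216^3 = 0.097127
C(6,4)·0.784^4·0.216^2 = 0.264401
C(6,5)·0.784^5·0.216^1 = 0.383871
C(6,6)·0.784^6·0.216^0 = 0.232218
Sum = 0.9776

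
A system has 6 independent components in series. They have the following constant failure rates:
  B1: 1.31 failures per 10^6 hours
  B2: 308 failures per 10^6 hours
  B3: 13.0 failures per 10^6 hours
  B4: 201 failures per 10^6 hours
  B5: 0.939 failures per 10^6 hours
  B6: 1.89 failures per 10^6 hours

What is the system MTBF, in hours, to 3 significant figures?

1900

Series of exponential components: λ_sys = Σ λ_i
λ_sys = 0.00000131 + 0.000308 + 0.0000130 + 0.000201 + 0.000000939 + 0.00000189 = 5.2614e-04 /h
MTBF = 1 / λ_sys = 1900 h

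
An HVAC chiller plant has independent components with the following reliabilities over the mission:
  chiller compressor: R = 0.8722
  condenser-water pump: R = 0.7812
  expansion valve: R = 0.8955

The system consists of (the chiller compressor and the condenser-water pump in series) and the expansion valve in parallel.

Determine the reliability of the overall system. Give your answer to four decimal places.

0.9667

Series (chiller compressor and condenser-water pump): 0.872200 × 0.781200 = 0.681363
Parallel ([0.681363] and expansion valve): 1 − (1 − 0.681363)(1 − 0.895500) = 0.9667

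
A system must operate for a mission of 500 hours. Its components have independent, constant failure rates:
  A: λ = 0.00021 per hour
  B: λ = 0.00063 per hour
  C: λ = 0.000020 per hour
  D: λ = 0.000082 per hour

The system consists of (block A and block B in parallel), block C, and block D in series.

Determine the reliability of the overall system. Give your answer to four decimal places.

R(A) = exp(−0.00021 × 500) = 0.900325
R(B) = exp(−0.00063 × 500) = 0.729789
R(C) = exp(−0.000020 × 500) = 0.990050
R(D) = exp(−0.000082 × 500) = 0.959829
Parallel (A and B): 1 − (1 − 0.900325)(1 − 0.729789) = 0.973067
Series ([0.973067], C, and D): 0.973067 × 0.990050 × 0.959829 = 0.9247

0.9247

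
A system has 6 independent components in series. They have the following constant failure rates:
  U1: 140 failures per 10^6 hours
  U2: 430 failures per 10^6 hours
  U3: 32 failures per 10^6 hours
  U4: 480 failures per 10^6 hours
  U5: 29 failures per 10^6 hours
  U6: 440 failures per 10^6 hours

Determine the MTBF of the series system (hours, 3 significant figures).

645

Series of exponential components: λ_sys = Σ λ_i
λ_sys = 0.00014 + 0.00043 + 0.000032 + 0.00048 + 0.000029 + 0.00044 = 1.5510e-03 /h
MTBF = 1 / λ_sys = 645 h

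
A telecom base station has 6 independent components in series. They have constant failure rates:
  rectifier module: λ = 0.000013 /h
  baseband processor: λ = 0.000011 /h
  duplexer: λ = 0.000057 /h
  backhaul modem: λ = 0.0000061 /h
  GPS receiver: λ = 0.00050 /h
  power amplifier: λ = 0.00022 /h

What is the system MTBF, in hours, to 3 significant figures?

Series of exponential components: λ_sys = Σ λ_i
λ_sys = 0.000013 + 0.000011 + 0.000057 + 0.0000061 + 0.00050 + 0.00022 = 8.0710e-04 /h
MTBF = 1 / λ_sys = 1240 h

1240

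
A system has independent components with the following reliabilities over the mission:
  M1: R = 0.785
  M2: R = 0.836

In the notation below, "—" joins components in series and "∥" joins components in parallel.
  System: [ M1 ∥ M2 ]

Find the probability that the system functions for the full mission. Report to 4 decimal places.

Parallel (M1 and M2): 1 − (1 − 0.785000)(1 − 0.836000) = 0.9647

0.9647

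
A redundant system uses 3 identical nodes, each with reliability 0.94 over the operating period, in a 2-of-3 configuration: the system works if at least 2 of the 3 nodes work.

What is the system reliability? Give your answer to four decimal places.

R = Σ_{i=2}^{3} C(3,i) p^i (1−p)^{3−i} with p = 0.94
C(3,2)·0.94^2·0.06^1 = 0.159048
C(3,3)·0.94^3·0.06^0 = 0.830584
Sum = 0.9896

0.9896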